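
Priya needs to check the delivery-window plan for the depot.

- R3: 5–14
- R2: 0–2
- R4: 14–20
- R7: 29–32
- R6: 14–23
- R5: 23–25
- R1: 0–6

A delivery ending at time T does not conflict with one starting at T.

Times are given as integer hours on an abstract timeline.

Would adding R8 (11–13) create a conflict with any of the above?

Yes — it overlaps R3

R1: ends 6 at or before R8 starts 11 → clear.
R2: ends 2 at or before R8 starts 11 → clear.
R3: starts 5 before R8 ends 13, and ends 14 after R8 starts 11 → overlap.
R4: starts 14 at or after R8 ends 13 → clear.
R6: starts 14 at or after R8 ends 13 → clear.
R5: starts 23 at or after R8 ends 13 → clear.
R7: starts 29 at or after R8 ends 13 → clear.
R8 overlaps R3.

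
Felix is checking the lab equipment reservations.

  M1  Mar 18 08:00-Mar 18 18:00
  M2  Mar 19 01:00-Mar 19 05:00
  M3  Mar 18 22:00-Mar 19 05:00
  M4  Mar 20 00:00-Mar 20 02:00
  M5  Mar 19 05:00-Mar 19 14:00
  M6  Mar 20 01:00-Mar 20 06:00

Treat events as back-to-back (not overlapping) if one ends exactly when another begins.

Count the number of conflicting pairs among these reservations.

2

Sorted by start: M1, M3, M2, M5, M4, M6.
M3 starts after M1 ends, so nothing later overlaps M1 either.
M2 starts before M3 ends → M3 and M2 overlap.
M5 starts exactly when M3 ends (back-to-back, no overlap), so nothing later overlaps M3 either.
M5 starts exactly when M2 ends (back-to-back, no overlap), so nothing later overlaps M2 either.
M4 starts after M5 ends, so nothing later overlaps M5 either.
M6 starts before M4 ends → M4 and M6 overlap.
Overlapping pairs: M2 & M3, M4 & M6 — 2 in total.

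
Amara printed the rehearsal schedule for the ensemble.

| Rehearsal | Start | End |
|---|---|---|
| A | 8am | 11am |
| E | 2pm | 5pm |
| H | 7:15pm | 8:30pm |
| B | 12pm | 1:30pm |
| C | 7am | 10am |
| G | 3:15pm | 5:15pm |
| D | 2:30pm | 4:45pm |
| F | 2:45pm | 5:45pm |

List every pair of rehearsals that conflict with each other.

Two intervals overlap when each starts before the other ends.
Sorted by start: C, A, B, E, D, F, G, H.
A starts before C ends → C and A overlap.
B starts after C ends, so C has no further overlaps.
B starts after A ends, so A has no further overlaps.
E starts after B ends, so B has no further overlaps.
D starts before E ends → E and D overlap.
F starts before E ends → E and F overlap.
G starts before E ends → E and G overlap.
H starts after E ends.
F starts before D ends → D and F overlap.
G starts before D ends → D and G overlap.
H starts after D ends.
G starts before F ends → F and G overlap.
H starts after F ends.
H starts after G ends.

A & C, D & E, D & F, D & G, E & F, E & G, F & G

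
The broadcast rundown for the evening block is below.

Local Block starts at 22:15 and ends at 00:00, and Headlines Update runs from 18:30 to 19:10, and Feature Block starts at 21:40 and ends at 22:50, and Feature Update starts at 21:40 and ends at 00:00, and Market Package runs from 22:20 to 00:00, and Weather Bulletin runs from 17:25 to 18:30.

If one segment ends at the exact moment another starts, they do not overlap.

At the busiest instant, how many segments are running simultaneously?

4

Sort all start/end points and keep a running count:
17:25 start Weather Bulletin → 1
18:30 end Weather Bulletin → 0
18:30 start Headlines Update → 1
19:10 end Headlines Update → 0
21:40 start Feature Block → 1
21:40 start Feature Update → 2
22:15 start Local Block → 3
22:20 start Market Package → 4
22:50 end Feature Block → 3
00:00 end Feature Update → 2
00:00 end Local Block → 1
00:00 end Market Package → 0
Peak is 4, at 22:20 (Feature Block, Feature Update, Local Block, Market Package).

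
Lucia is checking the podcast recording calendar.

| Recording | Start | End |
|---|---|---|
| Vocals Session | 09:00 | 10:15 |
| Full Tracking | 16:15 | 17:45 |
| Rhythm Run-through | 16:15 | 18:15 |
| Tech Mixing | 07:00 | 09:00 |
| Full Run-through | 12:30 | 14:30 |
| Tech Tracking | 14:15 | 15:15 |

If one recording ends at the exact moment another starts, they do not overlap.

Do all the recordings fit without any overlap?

No

Sorted by start: Tech Mixing, Vocals Session, Full Run-through, Tech Tracking, Rhythm Run-through, Full Tracking.
Vocals Session starts exactly when Tech Mixing ends (back-to-back, no overlap), so nothing later overlaps Tech Mixing either.
Full Run-through starts after Vocals Session ends, so nothing later overlaps Vocals Session either.
Tech Tracking starts before Full Run-through ends → Full Run-through and Tech Tracking overlap.
That's a conflict, so the schedule is not conflict-free.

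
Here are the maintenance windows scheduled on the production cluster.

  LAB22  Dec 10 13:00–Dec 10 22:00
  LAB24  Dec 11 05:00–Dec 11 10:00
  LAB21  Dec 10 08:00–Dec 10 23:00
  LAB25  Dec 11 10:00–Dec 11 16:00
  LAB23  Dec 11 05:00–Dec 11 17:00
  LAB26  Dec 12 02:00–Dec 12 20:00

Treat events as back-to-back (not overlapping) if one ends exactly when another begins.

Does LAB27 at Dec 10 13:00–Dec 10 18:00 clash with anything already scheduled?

LAB21: starts Dec 10 08:00 before LAB27 ends Dec 10 18:00, and ends Dec 10 23:00 after LAB27 starts Dec 10 13:00 → overlap.
LAB22: starts Dec 10 13:00 before LAB27 ends Dec 10 18:00, and ends Dec 10 22:00 after LAB27 starts Dec 10 13:00 → overlap.
LAB23: starts Dec 11 05:00 at or after LAB27 ends Dec 10 18:00 → clear.
LAB24: starts Dec 11 05:00 at or after LAB27 ends Dec 10 18:00 → clear.
LAB25: starts Dec 11 10:00 at or after LAB27 ends Dec 10 18:00 → clear.
LAB26: starts Dec 12 02:00 at or after LAB27 ends Dec 10 18:00 → clear.
LAB27 overlaps LAB21, LAB22.

Yes — it overlaps LAB21, LAB22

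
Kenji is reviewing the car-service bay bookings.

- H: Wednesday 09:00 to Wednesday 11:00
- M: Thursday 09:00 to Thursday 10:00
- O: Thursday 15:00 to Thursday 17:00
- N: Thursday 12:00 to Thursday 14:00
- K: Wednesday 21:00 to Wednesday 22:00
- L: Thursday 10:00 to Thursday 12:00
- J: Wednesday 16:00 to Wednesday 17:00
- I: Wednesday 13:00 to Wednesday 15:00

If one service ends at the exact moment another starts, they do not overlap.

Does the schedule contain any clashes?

No

Sorted by start: H, I, J, K, M, L, N, O.
I starts after H ends; H is clear from here.
J starts after I ends; I is clear from here.
K starts after J ends; J is clear from here.
M starts after K ends; K is clear from here.
L starts exactly when M ends (back-to-back, no overlap); M is clear from here.
N starts exactly when L ends (back-to-back, no overlap); L is clear from here.
O starts after N ends.
Every pair is clear; the schedule has no overlaps.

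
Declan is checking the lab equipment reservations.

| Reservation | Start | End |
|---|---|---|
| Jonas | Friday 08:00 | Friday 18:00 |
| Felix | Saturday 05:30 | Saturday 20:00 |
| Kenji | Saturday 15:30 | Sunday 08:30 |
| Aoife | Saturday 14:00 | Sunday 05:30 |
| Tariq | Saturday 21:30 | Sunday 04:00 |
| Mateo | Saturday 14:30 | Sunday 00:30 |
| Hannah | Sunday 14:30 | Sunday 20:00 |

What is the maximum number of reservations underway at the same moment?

Walk through starts and ends in time order (an end at T is processed before a start at T):
Friday 08:00 start Jonas → 1
Friday 18:00 end Jonas → 0
Saturday 05:30 start Felix → 1
Saturday 14:00 start Aoife → 2
Saturday 14:30 start Mateo → 3
Saturday 15:30 start Kenji → 4
Saturday 20:00 end Felix → 3
Saturday 21:30 start Tariq → 4
Sunday 00:30 end Mateo → 3
Sunday 04:00 end Tariq → 2
Sunday 05:30 end Aoife → 1
Sunday 08:30 end Kenji → 0
Sunday 14:30 start Hannah → 1
Sunday 20:00 end Hannah → 0
Peak is 4, at Saturday 15:30 (Aoife, Felix, Kenji, Mateo).

4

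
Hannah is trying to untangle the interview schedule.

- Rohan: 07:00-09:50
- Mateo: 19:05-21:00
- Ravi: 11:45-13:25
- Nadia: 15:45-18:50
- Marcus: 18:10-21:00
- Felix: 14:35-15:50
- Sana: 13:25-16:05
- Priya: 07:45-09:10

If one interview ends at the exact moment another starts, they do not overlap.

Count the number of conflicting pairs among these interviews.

6

Sorted by start: Rohan, Priya, Ravi, Sana, Felix, Nadia, Marcus, Mateo.
Priya starts before Rohan ends → Rohan and Priya overlap.
Ravi starts after Rohan ends, so Rohan has no further overlaps.
Ravi starts after Priya ends, so Priya has no further overlaps.
Sana starts exactly when Ravi ends (back-to-back, no overlap), so Ravi has no further overlaps.
Felix starts before Sana ends → Sana and Felix overlap.
Nadia starts before Sana ends → Sana and Nadia overlap.
Marcus starts after Sana ends, so Sana has no further overlaps.
Nadia starts before Felix ends → Felix and Nadia overlap.
Marcus starts after Felix ends, so Felix has no further overlaps.
Marcus starts before Nadia ends → Nadia and Marcus overlap.
Mateo starts after Nadia ends.
Mateo starts before Marcus ends → Marcus and Mateo overlap.
Overlapping pairs: Felix & Nadia, Felix & Sana, Marcus & Mateo, Marcus & Nadia, Nadia & Sana, Priya & Rohan — 6 in total.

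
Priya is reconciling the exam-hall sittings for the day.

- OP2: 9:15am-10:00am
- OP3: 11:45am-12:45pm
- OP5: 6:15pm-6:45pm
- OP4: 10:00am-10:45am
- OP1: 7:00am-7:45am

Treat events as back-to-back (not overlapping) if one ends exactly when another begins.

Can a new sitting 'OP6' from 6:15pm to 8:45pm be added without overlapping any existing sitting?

OP1: ends 7:45am at or before OP6 starts 6:15pm → clear.
OP2: ends 10:00am at or before OP6 starts 6:15pm → clear.
OP4: ends 10:45am at or before OP6 starts 6:15pm → clear.
OP3: ends 12:45pm at or before OP6 starts 6:15pm → clear.
OP5: starts 6:15pm before OP6 ends 8:45pm, and ends 6:45pm after OP6 starts 6:15pm → overlap.
OP6 overlaps OP5.

No — it overlaps OP5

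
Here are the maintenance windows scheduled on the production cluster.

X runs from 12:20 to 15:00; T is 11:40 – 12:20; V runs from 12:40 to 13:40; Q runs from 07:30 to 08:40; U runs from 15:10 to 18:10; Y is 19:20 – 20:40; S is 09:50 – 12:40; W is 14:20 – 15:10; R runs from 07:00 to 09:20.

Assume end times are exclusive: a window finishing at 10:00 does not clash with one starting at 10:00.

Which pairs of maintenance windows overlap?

Sorted by start: R, Q, S, T, X, V, W, U, Y.
Q starts before R ends → R and Q overlap.
S starts after R ends, so nothing later overlaps R either.
S starts after Q ends, so nothing later overlaps Q either.
T starts before S ends → S and T overlap.
X starts before S ends → S and X overlap.
V starts exactly when S ends (back-to-back, no overlap), so nothing later overlaps S either.
X starts exactly when T ends (back-to-back, no overlap), so nothing later overlaps T either.
V starts before X ends → X and V overlap.
W starts before X ends → X and W overlap.
U starts after X ends, so nothing later overlaps X either.
W starts after V ends, so nothing later overlaps V either.
U starts exactly when W ends (back-to-back, no overlap), so nothing later overlaps W either.
Y starts after U ends.

Q & R, S & T, S & X, V & X, W & X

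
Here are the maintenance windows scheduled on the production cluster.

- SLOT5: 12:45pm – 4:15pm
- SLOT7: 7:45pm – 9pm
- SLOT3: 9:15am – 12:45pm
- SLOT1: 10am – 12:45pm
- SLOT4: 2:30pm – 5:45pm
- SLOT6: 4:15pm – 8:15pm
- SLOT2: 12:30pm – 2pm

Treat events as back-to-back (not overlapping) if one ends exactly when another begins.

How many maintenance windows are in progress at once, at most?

3

Sort all start/end points and keep a running count:
9:15am start SLOT3 → 1
10am start SLOT1 → 2
12:30pm start SLOT2 → 3
12:45pm end SLOT1 → 2
12:45pm end SLOT3 → 1
12:45pm start SLOT5 → 2
2pm end SLOT2 → 1
2:30pm start SLOT4 → 2
4:15pm end SLOT5 → 1
4:15pm start SLOT6 → 2
5:45pm end SLOT4 → 1
7:45pm start SLOT7 → 2
8:15pm end SLOT6 → 1
9pm end SLOT7 → 0
Peak is 3, at 12:30pm (SLOT1, SLOT2, SLOT3).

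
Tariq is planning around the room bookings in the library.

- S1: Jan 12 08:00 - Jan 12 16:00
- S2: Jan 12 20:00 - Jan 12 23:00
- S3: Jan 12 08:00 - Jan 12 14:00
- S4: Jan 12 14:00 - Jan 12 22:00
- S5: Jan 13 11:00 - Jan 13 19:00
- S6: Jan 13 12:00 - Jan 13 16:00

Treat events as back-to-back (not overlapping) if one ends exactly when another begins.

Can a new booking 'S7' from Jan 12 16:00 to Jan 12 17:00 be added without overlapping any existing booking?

No — it overlaps S4

S1: ends Jan 12 16:00 at or before S7 starts Jan 12 16:00 → clear.
S3: ends Jan 12 14:00 at or before S7 starts Jan 12 16:00 → clear.
S4: starts Jan 12 14:00 before S7 ends Jan 12 17:00, and ends Jan 12 22:00 after S7 starts Jan 12 16:00 → overlap.
S2: starts Jan 12 20:00 at or after S7 ends Jan 12 17:00 → clear.
S5: starts Jan 13 11:00 at or after S7 ends Jan 12 17:00 → clear.
S6: starts Jan 13 12:00 at or after S7 ends Jan 12 17:00 → clear.
S7 overlaps S4.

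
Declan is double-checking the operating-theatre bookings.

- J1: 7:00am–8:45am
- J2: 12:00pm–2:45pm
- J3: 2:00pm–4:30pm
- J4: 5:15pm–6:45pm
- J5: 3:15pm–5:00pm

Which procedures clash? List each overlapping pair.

J2 & J3, J3 & J5

Two intervals overlap when each starts before the other ends.
Sorted by start: J1, J2, J3, J5, J4.
J2 starts after J1 ends; J1 is clear from here.
J3 starts before J2 ends → J2 and J3 overlap.
J5 starts after J2 ends; J2 is clear from here.
J5 starts before J3 ends → J3 and J5 overlap.
J4 starts after J3 ends.
J4 starts after J5 ends.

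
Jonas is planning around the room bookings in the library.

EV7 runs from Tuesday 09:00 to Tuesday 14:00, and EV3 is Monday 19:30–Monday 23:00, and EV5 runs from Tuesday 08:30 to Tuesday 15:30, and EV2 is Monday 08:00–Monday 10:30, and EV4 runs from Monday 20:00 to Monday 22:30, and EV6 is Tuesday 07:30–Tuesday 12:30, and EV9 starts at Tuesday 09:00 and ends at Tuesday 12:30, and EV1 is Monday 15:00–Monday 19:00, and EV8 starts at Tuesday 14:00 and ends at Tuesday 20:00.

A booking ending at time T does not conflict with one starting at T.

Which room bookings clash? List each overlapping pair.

Sorted by start: EV2, EV1, EV3, EV4, EV6, EV5, EV7, EV9, EV8.
EV1 starts after EV2 ends, so EV2 has no further overlaps.
EV3 starts after EV1 ends, so EV1 has no further overlaps.
EV4 starts before EV3 ends → EV3 and EV4 overlap.
EV6 starts after EV3 ends, so EV3 has no further overlaps.
EV6 starts after EV4 ends, so EV4 has no further overlaps.
EV5 starts before EV6 ends → EV6 and EV5 overlap.
EV7 starts before EV6 ends → EV6 and EV7 overlap.
EV9 starts before EV6 ends → EV6 and EV9 overlap.
EV8 starts after EV6 ends.
EV7 starts before EV5 ends → EV5 and EV7 overlap.
EV9 starts before EV5 ends → EV5 and EV9 overlap.
EV8 starts before EV5 ends → EV5 and EV8 overlap.
EV9 starts before EV7 ends → EV7 and EV9 overlap.
EV8 starts exactly when EV7 ends (back-to-back, no overlap).
EV8 starts after EV9 ends.

EV3 & EV4, EV5 & EV6, EV5 & EV7, EV5 & EV8, EV5 & EV9, EV6 & EV7, EV6 & EV9, EV7 & EV9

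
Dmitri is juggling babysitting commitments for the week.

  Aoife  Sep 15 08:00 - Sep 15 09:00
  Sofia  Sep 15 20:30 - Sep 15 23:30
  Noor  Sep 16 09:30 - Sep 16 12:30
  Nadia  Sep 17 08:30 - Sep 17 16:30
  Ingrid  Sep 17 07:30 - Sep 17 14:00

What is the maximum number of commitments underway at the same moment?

2

Sort all start/end points and keep a running count:
Sep 15 08:00 start Aoife → 1
Sep 15 09:00 end Aoife → 0
Sep 15 20:30 start Sofia → 1
Sep 15 23:30 end Sofia → 0
Sep 16 09:30 start Noor → 1
Sep 16 12:30 end Noor → 0
Sep 17 07:30 start Ingrid → 1
Sep 17 08:30 start Nadia → 2
Sep 17 14:00 end Ingrid → 1
Sep 17 16:30 end Nadia → 0
Peak is 2, at Sep 17 08:30 (Ingrid, Nadia).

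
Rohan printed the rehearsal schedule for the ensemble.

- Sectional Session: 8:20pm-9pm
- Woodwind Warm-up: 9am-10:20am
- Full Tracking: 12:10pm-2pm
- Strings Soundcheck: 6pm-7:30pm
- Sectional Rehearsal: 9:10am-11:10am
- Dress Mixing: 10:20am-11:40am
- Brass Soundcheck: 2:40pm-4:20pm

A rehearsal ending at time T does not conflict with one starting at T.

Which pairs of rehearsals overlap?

Sorted by start: Woodwind Warm-up, Sectional Rehearsal, Dress Mixing, Full Tracking, Brass Soundcheck, Strings Soundcheck, Sectional Session.
Sectional Rehearsal starts before Woodwind Warm-up ends → Woodwind Warm-up and Sectional Rehearsal overlap.
Dress Mixing starts exactly when Woodwind Warm-up ends (back-to-back, no overlap); Woodwind Warm-up is clear from here.
Dress Mixing starts before Sectional Rehearsal ends → Sectional Rehearsal and Dress Mixing overlap.
Full Tracking starts after Sectional Rehearsal ends; Sectional Rehearsal is clear from here.
Full Tracking starts after Dress Mixing ends; Dress Mixing is clear from here.
Brass Soundcheck starts after Full Tracking ends; Full Tracking is clear from here.
Strings Soundcheck starts after Brass Soundcheck ends; Brass Soundcheck is clear from here.
Sectional Session starts after Strings Soundcheck ends.

Dress Mixing & Sectional Rehearsal, Sectional Rehearsal & Woodwind Warm-up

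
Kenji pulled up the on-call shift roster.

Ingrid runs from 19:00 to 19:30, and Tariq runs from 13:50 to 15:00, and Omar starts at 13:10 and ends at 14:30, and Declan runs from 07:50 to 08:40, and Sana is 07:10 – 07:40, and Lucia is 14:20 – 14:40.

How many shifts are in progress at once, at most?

Sweep the timeline, counting +1 at each start and −1 at each end (ends before starts at a tie):
07:10 start Sana → 1
07:40 end Sana → 0
07:50 start Declan → 1
08:40 end Declan → 0
13:10 start Omar → 1
13:50 start Tariq → 2
14:20 start Lucia → 3
14:30 end Omar → 2
14:40 end Lucia → 1
15:00 end Tariq → 0
19:00 start Ingrid → 1
19:30 end Ingrid → 0
Peak is 3, at 14:20 (Lucia, Omar, Tariq).

3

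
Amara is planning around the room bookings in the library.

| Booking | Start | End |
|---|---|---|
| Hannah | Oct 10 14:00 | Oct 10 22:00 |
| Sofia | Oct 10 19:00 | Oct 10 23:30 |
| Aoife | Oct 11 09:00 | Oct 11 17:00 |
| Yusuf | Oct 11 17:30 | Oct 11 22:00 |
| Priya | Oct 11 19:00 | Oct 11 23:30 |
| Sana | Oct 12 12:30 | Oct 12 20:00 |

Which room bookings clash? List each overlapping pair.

Hannah & Sofia, Priya & Yusuf

Sorted by start: Hannah, Sofia, Aoife, Yusuf, Priya, Sana.
Sofia starts before Hannah ends → Hannah and Sofia overlap.
Aoife starts after Hannah ends; Hannah is clear from here.
Aoife starts after Sofia ends; Sofia is clear from here.
Yusuf starts after Aoife ends; Aoife is clear from here.
Priya starts before Yusuf ends → Yusuf and Priya overlap.
Sana starts after Yusuf ends.
Sana starts after Priya ends.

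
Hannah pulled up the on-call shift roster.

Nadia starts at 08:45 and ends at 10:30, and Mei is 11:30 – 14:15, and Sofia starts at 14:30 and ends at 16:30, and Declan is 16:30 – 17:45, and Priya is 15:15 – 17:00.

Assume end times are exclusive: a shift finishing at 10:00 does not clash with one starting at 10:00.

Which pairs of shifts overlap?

Declan & Priya, Priya & Sofia

Sorted by start: Nadia, Mei, Sofia, Priya, Declan.
Mei starts after Nadia ends, so nothing later overlaps Nadia either.
Sofia starts after Mei ends, so nothing later overlaps Mei either.
Priya starts before Sofia ends → Sofia and Priya overlap.
Declan starts exactly when Sofia ends (back-to-back, no overlap).
Declan starts before Priya ends → Priya and Declan overlap.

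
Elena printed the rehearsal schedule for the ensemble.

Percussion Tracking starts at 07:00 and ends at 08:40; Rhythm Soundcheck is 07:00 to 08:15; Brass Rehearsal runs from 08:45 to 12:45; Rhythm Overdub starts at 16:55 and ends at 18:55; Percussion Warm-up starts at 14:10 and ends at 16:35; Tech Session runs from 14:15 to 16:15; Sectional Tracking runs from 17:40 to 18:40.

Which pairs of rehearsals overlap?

Percussion Tracking & Rhythm Soundcheck, Percussion Warm-up & Tech Session, Rhythm Overdub & Sectional Tracking

Two intervals overlap when each starts before the other ends.
Sorted by start: Percussion Tracking, Rhythm Soundcheck, Brass Rehearsal, Percussion Warm-up, Tech Session, Rhythm Overdub, Sectional Tracking.
Rhythm Soundcheck starts before Percussion Tracking ends → Percussion Tracking and Rhythm Soundcheck overlap.
Brass Rehearsal starts after Percussion Tracking ends, so Percussion Tracking has no further overlaps.
Brass Rehearsal starts after Rhythm Soundcheck ends, so Rhythm Soundcheck has no further overlaps.
Percussion Warm-up starts after Brass Rehearsal ends, so Brass Rehearsal has no further overlaps.
Tech Session starts before Percussion Warm-up ends → Percussion Warm-up and Tech Session overlap.
Rhythm Overdub starts after Percussion Warm-up ends, so Percussion Warm-up has no further overlaps.
Rhythm Overdub starts after Tech Session ends, so Tech Session has no further overlaps.
Sectional Tracking starts before Rhythm Overdub ends → Rhythm Overdub and Sectional Tracking overlap.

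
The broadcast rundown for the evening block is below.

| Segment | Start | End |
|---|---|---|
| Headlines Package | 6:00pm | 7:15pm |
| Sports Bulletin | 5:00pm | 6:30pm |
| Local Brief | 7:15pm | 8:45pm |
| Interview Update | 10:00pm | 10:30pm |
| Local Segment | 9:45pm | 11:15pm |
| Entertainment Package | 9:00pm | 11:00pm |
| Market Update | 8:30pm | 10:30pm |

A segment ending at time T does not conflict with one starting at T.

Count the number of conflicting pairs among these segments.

Sorted by start: Sports Bulletin, Headlines Package, Local Brief, Market Update, Entertainment Package, Local Segment, Interview Update.
Headlines Package starts before Sports Bulletin ends → Sports Bulletin and Headlines Package overlap.
Local Brief starts after Sports Bulletin ends — done with Sports Bulletin.
Local Brief starts exactly when Headlines Package ends (back-to-back, no overlap) — done with Headlines Package.
Market Update starts before Local Brief ends → Local Brief and Market Update overlap.
Entertainment Package starts after Local Brief ends — done with Local Brief.
Entertainment Package starts before Market Update ends → Market Update and Entertainment Package overlap.
Local Segment starts before Market Update ends → Market Update and Local Segment overlap.
Interview Update starts before Market Update ends → Market Update and Interview Update overlap.
Local Segment starts before Entertainment Package ends → Entertainment Package and Local Segment overlap.
Interview Update starts before Entertainment Package ends → Entertainment Package and Interview Update overlap.
Interview Update starts before Local Segment ends → Local Segment and Interview Update overlap.
Overlapping pairs: Entertainment Package & Interview Update, Entertainment Package & Local Segment, Entertainment Package & Market Update, Headlines Package & Sports Bulletin, Interview Update & Local Segment, Interview Update & Market Update, Local Brief & Market Update, Local Segment & Market Update — 8 in total.

8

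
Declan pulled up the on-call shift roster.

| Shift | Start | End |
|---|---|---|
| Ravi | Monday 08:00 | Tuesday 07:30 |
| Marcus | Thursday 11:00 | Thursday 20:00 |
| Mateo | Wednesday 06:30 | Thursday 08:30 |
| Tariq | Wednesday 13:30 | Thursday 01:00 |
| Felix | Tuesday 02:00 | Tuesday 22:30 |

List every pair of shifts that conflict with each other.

Sorted by start: Ravi, Felix, Mateo, Tariq, Marcus.
Felix starts before Ravi ends → Ravi and Felix overlap.
Mateo starts after Ravi ends — done with Ravi.
Mateo starts after Felix ends — done with Felix.
Tariq starts before Mateo ends → Mateo and Tariq overlap.
Marcus starts after Mateo ends.
Marcus starts after Tariq ends.

Felix & Ravi, Mateo & Tariq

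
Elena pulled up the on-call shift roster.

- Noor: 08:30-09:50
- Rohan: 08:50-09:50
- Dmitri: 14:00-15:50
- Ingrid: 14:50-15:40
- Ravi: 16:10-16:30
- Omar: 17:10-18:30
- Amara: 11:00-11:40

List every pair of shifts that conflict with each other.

Sorted by start: Noor, Rohan, Amara, Dmitri, Ingrid, Ravi, Omar.
Rohan starts before Noor ends → Noor and Rohan overlap.
Amara starts after Noor ends; Noor is clear from here.
Amara starts after Rohan ends; Rohan is clear from here.
Dmitri starts after Amara ends; Amara is clear from here.
Ingrid starts before Dmitri ends → Dmitri and Ingrid overlap.
Ravi starts after Dmitri ends; Dmitri is clear from here.
Ravi starts after Ingrid ends; Ingrid is clear from here.
Omar starts after Ravi ends.

Dmitri & Ingrid, Noor & Rohan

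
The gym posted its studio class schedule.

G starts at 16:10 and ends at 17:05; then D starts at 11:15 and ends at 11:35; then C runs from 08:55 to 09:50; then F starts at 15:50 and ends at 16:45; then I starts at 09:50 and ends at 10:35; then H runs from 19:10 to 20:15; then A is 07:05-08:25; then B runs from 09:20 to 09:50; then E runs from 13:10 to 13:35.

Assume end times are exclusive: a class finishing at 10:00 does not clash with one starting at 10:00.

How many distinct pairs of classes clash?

2

Sorted by start: A, C, B, I, D, E, F, G, H.
C starts after A ends, so A has no further overlaps.
B starts before C ends → C and B overlap.
I starts exactly when C ends (back-to-back, no overlap), so C has no further overlaps.
I starts exactly when B ends (back-to-back, no overlap), so B has no further overlaps.
D starts after I ends, so I has no further overlaps.
E starts after D ends, so D has no further overlaps.
F starts after E ends, so E has no further overlaps.
G starts before F ends → F and G overlap.
H starts after F ends.
H starts after G ends.
Overlapping pairs: B & C, F & G — 2 in total.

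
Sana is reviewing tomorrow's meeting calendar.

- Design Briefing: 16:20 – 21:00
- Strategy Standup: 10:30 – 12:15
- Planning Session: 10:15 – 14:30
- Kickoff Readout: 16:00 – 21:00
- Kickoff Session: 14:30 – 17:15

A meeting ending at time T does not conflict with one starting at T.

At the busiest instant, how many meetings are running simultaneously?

Walk through starts and ends in time order (an end at T is processed before a start at T):
10:15 start Planning Session → 1
10:30 start Strategy Standup → 2
12:15 end Strategy Standup → 1
14:30 end Planning Session → 0
14:30 start Kickoff Session → 1
16:00 start Kickoff Readout → 2
16:20 start Design Briefing → 3
17:15 end Kickoff Session → 2
21:00 end Design Briefing → 1
21:00 end Kickoff Readout → 0
Peak is 3, at 16:20 (Design Briefing, Kickoff Readout, Kickoff Session).

3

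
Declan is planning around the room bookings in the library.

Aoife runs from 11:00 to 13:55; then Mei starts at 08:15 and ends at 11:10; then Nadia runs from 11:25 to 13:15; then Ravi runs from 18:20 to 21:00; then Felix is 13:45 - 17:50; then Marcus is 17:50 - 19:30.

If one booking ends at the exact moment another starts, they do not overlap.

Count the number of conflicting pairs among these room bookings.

4

Sorted by start: Mei, Aoife, Nadia, Felix, Marcus, Ravi.
Aoife starts before Mei ends → Mei and Aoife overlap.
Nadia starts after Mei ends; Mei is clear from here.
Nadia starts before Aoife ends → Aoife and Nadia overlap.
Felix starts before Aoife ends → Aoife and Felix overlap.
Marcus starts after Aoife ends; Aoife is clear from here.
Felix starts after Nadia ends; Nadia is clear from here.
Marcus starts exactly when Felix ends (back-to-back, no overlap); Felix is clear from here.
Ravi starts before Marcus ends → Marcus and Ravi overlap.
Overlapping pairs: Aoife & Felix, Aoife & Mei, Aoife & Nadia, Marcus & Ravi — 4 in total.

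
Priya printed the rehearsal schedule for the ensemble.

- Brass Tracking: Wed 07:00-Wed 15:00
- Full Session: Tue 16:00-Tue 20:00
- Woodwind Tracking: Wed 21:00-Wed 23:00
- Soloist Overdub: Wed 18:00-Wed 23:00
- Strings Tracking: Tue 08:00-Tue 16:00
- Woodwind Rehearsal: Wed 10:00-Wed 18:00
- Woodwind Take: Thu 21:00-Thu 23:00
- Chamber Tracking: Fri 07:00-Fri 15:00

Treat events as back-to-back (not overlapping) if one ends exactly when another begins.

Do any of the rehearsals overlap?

Sorted by start: Strings Tracking, Full Session, Brass Tracking, Woodwind Rehearsal, Soloist Overdub, Woodwind Tracking, Woodwind Take, Chamber Tracking.
Full Session starts exactly when Strings Tracking ends (back-to-back, no overlap); Strings Tracking is clear from here.
Brass Tracking starts after Full Session ends; Full Session is clear from here.
Woodwind Rehearsal starts before Brass Tracking ends → Brass Tracking and Woodwind Rehearsal overlap.
That's a conflict, so the schedule is not conflict-free.

Yes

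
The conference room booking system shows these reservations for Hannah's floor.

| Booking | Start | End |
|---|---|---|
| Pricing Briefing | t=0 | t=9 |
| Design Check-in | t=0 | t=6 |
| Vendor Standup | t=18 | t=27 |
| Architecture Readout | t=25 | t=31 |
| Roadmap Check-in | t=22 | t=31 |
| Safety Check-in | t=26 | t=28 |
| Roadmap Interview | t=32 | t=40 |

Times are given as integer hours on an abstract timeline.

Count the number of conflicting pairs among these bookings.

Sorted by start: Pricing Briefing, Design Check-in, Vendor Standup, Roadmap Check-in, Architecture Readout, Safety Check-in, Roadmap Interview.
Design Check-in starts before Pricing Briefing ends → Pricing Briefing and Design Check-in overlap.
Vendor Standup starts after Pricing Briefing ends — done with Pricing Briefing.
Vendor Standup starts after Design Check-in ends — done with Design Check-in.
Roadmap Check-in starts before Vendor Standup ends → Vendor Standup and Roadmap Check-in overlap.
Architecture Readout starts before Vendor Standup ends → Vendor Standup and Architecture Readout overlap.
Safety Check-in starts before Vendor Standup ends → Vendor Standup and Safety Check-in overlap.
Roadmap Interview starts after Vendor Standup ends.
Architecture Readout starts before Roadmap Check-in ends → Roadmap Check-in and Architecture Readout overlap.
Safety Check-in starts before Roadmap Check-in ends → Roadmap Check-in and Safety Check-in overlap.
Roadmap Interview starts after Roadmap Check-in ends.
Safety Check-in starts before Architecture Readout ends → Architecture Readout and Safety Check-in overlap.
Roadmap Interview starts after Architecture Readout ends.
Roadmap Interview starts after Safety Check-in ends.
Overlapping pairs: Architecture Readout & Roadmap Check-in, Architecture Readout & Safety Check-in, Architecture Readout & Vendor Standup, Design Check-in & Pricing Briefing, Roadmap Check-in & Safety Check-in, Roadmap Check-in & Vendor Standup, Safety Check-in & Vendor Standup — 7 in total.

7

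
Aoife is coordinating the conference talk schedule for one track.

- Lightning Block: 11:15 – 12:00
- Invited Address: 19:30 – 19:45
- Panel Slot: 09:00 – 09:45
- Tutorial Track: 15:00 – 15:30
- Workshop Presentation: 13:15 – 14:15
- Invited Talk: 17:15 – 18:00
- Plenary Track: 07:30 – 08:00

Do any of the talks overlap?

Sorted by start: Plenary Track, Panel Slot, Lightning Block, Workshop Presentation, Tutorial Track, Invited Talk, Invited Address.
Panel Slot starts after Plenary Track ends; Plenary Track is clear from here.
Lightning Block starts after Panel Slot ends; Panel Slot is clear from here.
Workshop Presentation starts after Lightning Block ends; Lightning Block is clear from here.
Tutorial Track starts after Workshop Presentation ends; Workshop Presentation is clear from here.
Invited Talk starts after Tutorial Track ends; Tutorial Track is clear from here.
Invited Address starts after Invited Talk ends.
Every pair is clear; the schedule has no overlaps.

No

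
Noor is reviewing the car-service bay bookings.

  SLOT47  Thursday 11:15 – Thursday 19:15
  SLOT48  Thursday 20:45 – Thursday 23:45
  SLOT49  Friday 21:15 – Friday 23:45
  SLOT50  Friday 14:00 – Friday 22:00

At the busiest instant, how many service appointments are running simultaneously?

Sweep the timeline, counting +1 at each start and −1 at each end (ends before starts at a tie):
Thursday 11:15 start SLOT47 → 1
Thursday 19:15 end SLOT47 → 0
Thursday 20:45 start SLOT48 → 1
Thursday 23:45 end SLOT48 → 0
Friday 14:00 start SLOT50 → 1
Friday 21:15 start SLOT49 → 2
Friday 22:00 end SLOT50 → 1
Friday 23:45 end SLOT49 → 0
Peak is 2, at Friday 21:15 (SLOT49, SLOT50).

2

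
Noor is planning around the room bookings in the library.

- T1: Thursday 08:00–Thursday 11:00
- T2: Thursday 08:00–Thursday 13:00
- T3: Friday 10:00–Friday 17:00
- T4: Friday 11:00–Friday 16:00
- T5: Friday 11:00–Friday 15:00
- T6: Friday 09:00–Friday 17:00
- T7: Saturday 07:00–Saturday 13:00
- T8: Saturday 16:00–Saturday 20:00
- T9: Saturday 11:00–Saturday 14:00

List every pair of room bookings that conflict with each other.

T1 & T2, T3 & T4, T3 & T5, T3 & T6, T4 & T5, T4 & T6, T5 & T6, T7 & T9

Sorted by start: T1, T2, T6, T3, T4, T5, T7, T9, T8.
T2 starts before T1 ends → T1 and T2 overlap.
T6 starts after T1 ends, so T1 has no further overlaps.
T6 starts after T2 ends, so T2 has no further overlaps.
T3 starts before T6 ends → T6 and T3 overlap.
T4 starts before T6 ends → T6 and T4 overlap.
T5 starts before T6 ends → T6 and T5 overlap.
T7 starts after T6 ends, so T6 has no further overlaps.
T4 starts before T3 ends → T3 and T4 overlap.
T5 starts before T3 ends → T3 and T5 overlap.
T7 starts after T3 ends, so T3 has no further overlaps.
T5 starts before T4 ends → T4 and T5 overlap.
T7 starts after T4 ends, so T4 has no further overlaps.
T7 starts after T5 ends, so T5 has no further overlaps.
T9 starts before T7 ends → T7 and T9 overlap.
T8 starts after T7 ends.
T8 starts after T9 ends.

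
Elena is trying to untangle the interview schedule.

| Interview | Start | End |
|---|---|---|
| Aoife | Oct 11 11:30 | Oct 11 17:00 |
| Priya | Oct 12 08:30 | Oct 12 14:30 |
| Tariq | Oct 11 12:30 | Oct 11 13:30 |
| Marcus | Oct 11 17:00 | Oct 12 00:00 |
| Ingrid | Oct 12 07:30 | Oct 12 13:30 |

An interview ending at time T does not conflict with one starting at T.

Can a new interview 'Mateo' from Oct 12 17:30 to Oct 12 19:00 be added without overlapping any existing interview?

Yes — the slot is free

Aoife: ends Oct 11 17:00 at or before Mateo starts Oct 12 17:30 → clear.
Tariq: ends Oct 11 13:30 at or before Mateo starts Oct 12 17:30 → clear.
Marcus: ends Oct 12 00:00 at or before Mateo starts Oct 12 17:30 → clear.
Ingrid: ends Oct 12 13:30 at or before Mateo starts Oct 12 17:30 → clear.
Priya: ends Oct 12 14:30 at or before Mateo starts Oct 12 17:30 → clear.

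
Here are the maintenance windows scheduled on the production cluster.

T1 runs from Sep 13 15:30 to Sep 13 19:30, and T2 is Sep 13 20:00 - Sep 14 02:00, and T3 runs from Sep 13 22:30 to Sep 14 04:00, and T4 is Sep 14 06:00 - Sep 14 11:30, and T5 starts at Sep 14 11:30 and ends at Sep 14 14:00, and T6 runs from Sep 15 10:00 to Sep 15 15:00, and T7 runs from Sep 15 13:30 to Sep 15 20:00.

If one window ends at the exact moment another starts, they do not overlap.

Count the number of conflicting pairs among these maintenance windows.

2

Sorted by start: T1, T2, T3, T4, T5, T6, T7.
T2 starts after T1 ends, so nothing later overlaps T1 either.
T3 starts before T2 ends → T2 and T3 overlap.
T4 starts after T2 ends, so nothing later overlaps T2 either.
T4 starts after T3 ends, so nothing later overlaps T3 either.
T5 starts exactly when T4 ends (back-to-back, no overlap), so nothing later overlaps T4 either.
T6 starts after T5 ends, so nothing later overlaps T5 either.
T7 starts before T6 ends → T6 and T7 overlap.
Overlapping pairs: T2 & T3, T6 & T7 — 2 in total.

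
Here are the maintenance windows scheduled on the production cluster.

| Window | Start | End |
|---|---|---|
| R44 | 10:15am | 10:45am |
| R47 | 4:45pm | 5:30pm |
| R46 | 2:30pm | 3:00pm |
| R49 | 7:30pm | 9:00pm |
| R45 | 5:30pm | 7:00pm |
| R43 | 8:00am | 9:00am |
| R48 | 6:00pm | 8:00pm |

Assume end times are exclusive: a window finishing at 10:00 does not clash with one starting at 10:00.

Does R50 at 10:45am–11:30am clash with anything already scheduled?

No — it doesn't clash with anything

R43: ends 9:00am at or before R50 starts 10:45am → clear.
R44: ends 10:45am at or before R50 starts 10:45am → clear.
R46: starts 2:30pm at or after R50 ends 11:30am → clear.
R47: starts 4:45pm at or after R50 ends 11:30am → clear.
R45: starts 5:30pm at or after R50 ends 11:30am → clear.
R48: starts 6:00pm at or after R50 ends 11:30am → clear.
R49: starts 7:30pm at or after R50 ends 11:30am → clear.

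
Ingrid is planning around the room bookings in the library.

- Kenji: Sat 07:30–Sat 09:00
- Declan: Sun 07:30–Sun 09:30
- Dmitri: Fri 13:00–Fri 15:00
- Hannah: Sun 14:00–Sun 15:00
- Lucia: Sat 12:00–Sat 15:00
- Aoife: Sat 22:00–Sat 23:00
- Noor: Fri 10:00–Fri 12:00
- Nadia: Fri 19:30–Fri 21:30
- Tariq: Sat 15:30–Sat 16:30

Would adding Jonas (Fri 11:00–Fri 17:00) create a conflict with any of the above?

Noor: starts Fri 10:00 before Jonas ends Fri 17:00, and ends Fri 12:00 after Jonas starts Fri 11:00 → overlap.
Dmitri: starts Fri 13:00 before Jonas ends Fri 17:00, and ends Fri 15:00 after Jonas starts Fri 11:00 → overlap.
Nadia: starts Fri 19:30 at or after Jonas ends Fri 17:00 → clear.
Kenji: starts Sat 07:30 at or after Jonas ends Fri 17:00 → clear.
Lucia: starts Sat 12:00 at or after Jonas ends Fri 17:00 → clear.
Tariq: starts Sat 15:30 at or after Jonas ends Fri 17:00 → clear.
Aoife: starts Sat 22:00 at or after Jonas ends Fri 17:00 → clear.
Declan: starts Sun 07:30 at or after Jonas ends Fri 17:00 → clear.
Hannah: starts Sun 14:00 at or after Jonas ends Fri 17:00 → clear.
Jonas overlaps Noor, Dmitri.

Yes — it overlaps Dmitri, Noor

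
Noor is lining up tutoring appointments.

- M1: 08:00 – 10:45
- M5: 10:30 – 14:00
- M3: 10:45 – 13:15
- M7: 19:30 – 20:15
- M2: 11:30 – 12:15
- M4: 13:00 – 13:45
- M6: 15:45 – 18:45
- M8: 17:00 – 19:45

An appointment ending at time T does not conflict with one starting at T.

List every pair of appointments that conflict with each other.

M1 & M5, M2 & M3, M2 & M5, M3 & M4, M3 & M5, M4 & M5, M6 & M8, M7 & M8

Sorted by start: M1, M5, M3, M2, M4, M6, M8, M7.
M5 starts before M1 ends → M1 and M5 overlap.
M3 starts exactly when M1 ends (back-to-back, no overlap), so M1 has no further overlaps.
M3 starts before M5 ends → M5 and M3 overlap.
M2 starts before M5 ends → M5 and M2 overlap.
M4 starts before M5 ends → M5 and M4 overlap.
M6 starts after M5 ends, so M5 has no further overlaps.
M2 starts before M3 ends → M3 and M2 overlap.
M4 starts before M3 ends → M3 and M4 overlap.
M6 starts after M3 ends, so M3 has no further overlaps.
M4 starts after M2 ends, so M2 has no further overlaps.
M6 starts after M4 ends, so M4 has no further overlaps.
M8 starts before M6 ends → M6 and M8 overlap.
M7 starts after M6 ends.
M7 starts before M8 ends → M8 and M7 overlap.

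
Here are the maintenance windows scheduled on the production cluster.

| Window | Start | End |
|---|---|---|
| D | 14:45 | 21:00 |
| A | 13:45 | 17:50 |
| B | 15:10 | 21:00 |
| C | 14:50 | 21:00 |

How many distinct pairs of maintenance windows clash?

Sorted by start: A, D, C, B.
D starts before A ends → A and D overlap.
C starts before A ends → A and C overlap.
B starts before A ends → A and B overlap.
C starts before D ends → D and C overlap.
B starts before D ends → D and B overlap.
B starts before C ends → C and B overlap.
Overlapping pairs: A & B, A & C, A & D, B & C, B & D, C & D — 6 in total.

6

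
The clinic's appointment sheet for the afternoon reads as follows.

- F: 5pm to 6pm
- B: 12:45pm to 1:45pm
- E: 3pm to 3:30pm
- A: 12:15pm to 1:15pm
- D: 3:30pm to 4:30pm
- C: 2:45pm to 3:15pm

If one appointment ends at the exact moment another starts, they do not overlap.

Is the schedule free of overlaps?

Sorted by start: A, B, C, E, D, F.
B starts before A ends → A and B overlap.
That's a conflict, so the schedule is not conflict-free.

No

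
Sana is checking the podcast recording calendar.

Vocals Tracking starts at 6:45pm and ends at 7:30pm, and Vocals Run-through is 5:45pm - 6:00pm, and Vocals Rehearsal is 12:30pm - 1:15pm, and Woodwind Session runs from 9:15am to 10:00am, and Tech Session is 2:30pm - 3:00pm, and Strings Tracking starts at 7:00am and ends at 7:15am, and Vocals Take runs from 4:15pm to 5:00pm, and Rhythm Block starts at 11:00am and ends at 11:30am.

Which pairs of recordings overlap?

no overlapping pairs

Two intervals overlap when each starts before the other ends.
Sorted by start: Strings Tracking, Woodwind Session, Rhythm Block, Vocals Rehearsal, Tech Session, Vocals Take, Vocals Run-through, Vocals Tracking.
Woodwind Session starts after Strings Tracking ends, so nothing later overlaps Strings Tracking either.
Rhythm Block starts after Woodwind Session ends, so nothing later overlaps Woodwind Session either.
Vocals Rehearsal starts after Rhythm Block ends, so nothing later overlaps Rhythm Block either.
Tech Session starts after Vocals Rehearsal ends, so nothing later overlaps Vocals Rehearsal either.
Vocals Take starts after Tech Session ends, so nothing later overlaps Tech Session either.
Vocals Run-through starts after Vocals Take ends, so nothing later overlaps Vocals Take either.
Vocals Tracking starts after Vocals Run-through ends.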